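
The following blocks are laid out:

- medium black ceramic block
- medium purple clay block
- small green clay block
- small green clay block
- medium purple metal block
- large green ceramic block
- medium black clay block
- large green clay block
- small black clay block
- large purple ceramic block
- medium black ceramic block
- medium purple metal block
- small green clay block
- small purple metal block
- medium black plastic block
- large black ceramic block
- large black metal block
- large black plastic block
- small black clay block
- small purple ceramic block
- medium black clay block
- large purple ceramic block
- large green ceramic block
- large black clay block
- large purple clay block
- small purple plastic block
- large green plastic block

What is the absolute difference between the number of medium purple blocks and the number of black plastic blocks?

1

medium purple blocks: 3. black plastic blocks: 2.
|3 − 2| = 3 − 2 = 1.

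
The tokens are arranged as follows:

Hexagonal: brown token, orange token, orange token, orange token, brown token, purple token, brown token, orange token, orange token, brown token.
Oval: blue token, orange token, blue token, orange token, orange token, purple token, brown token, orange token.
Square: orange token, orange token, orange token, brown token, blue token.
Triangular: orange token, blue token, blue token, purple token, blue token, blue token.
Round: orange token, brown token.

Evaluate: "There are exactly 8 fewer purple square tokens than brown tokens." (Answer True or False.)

There are 0 purple square tokens.
There are 7 brown tokens.
The claim requires 7 − 0 (= 7) to equal 8, which does not hold.

False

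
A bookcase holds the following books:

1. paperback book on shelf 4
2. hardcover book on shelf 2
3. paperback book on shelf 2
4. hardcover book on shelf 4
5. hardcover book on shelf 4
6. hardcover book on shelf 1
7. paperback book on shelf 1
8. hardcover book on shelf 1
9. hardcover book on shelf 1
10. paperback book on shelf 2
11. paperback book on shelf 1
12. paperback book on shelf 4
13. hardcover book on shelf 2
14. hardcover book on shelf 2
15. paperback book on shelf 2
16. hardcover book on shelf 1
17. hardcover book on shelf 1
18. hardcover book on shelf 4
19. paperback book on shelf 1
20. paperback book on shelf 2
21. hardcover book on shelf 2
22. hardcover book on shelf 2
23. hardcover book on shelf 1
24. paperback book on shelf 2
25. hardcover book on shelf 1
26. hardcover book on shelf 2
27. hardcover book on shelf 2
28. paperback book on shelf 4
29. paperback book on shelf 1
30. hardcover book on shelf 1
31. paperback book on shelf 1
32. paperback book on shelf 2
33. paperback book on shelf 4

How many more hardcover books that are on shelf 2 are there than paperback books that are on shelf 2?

1

hardcover books on shelf 2: 7.
paperback books on shelf 2: 6.
7 − 6 = 1.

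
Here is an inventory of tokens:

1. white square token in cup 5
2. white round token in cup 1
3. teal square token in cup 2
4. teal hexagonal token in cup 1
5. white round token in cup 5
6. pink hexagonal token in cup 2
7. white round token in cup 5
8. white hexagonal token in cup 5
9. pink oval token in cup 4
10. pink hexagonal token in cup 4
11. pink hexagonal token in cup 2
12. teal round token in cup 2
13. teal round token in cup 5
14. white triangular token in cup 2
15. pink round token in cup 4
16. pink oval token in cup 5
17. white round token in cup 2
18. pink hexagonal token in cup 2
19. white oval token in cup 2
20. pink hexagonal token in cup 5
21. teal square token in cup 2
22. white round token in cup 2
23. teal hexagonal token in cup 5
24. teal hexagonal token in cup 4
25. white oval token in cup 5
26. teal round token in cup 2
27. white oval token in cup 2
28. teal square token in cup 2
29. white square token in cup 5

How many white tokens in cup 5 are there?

6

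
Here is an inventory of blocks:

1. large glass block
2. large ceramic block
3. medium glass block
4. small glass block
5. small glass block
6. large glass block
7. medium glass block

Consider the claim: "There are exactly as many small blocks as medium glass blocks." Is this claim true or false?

There are 2 small blocks.
There are 2 medium glass blocks.
The claim requires 2 = 2, which holds.

True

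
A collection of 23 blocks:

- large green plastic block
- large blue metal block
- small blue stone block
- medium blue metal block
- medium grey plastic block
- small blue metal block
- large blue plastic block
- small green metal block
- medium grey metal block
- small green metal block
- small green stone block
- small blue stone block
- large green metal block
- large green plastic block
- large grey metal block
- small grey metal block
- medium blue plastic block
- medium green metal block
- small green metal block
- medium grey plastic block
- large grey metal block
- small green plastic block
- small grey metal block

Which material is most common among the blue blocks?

Counts by material (restricted to blue blocks): metal 3, stone 2, plastic 2.
The maximum is 3, held uniquely by metal.

metal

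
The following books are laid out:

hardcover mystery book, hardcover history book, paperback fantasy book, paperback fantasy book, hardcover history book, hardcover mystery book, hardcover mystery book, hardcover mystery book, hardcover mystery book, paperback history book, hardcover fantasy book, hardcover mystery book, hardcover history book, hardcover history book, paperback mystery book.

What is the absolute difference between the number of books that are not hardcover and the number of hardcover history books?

0

books that are not hardcover: 4. hardcover history books: 4.
|4 − 4| = 4 − 4 = 0.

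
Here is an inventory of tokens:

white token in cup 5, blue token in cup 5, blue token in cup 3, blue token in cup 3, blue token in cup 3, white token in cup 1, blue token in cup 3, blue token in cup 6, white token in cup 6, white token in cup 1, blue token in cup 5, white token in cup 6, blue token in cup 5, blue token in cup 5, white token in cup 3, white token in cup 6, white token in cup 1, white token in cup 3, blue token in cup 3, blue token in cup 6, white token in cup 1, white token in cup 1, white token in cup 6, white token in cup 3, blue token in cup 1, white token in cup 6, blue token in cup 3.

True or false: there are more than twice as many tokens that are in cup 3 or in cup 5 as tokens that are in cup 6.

False

|tokens in cup 3 or in cup 5| = 14.
|tokens in cup 6| = 7.
The claim requires 14 > 2 × 7 = 14, which does not hold.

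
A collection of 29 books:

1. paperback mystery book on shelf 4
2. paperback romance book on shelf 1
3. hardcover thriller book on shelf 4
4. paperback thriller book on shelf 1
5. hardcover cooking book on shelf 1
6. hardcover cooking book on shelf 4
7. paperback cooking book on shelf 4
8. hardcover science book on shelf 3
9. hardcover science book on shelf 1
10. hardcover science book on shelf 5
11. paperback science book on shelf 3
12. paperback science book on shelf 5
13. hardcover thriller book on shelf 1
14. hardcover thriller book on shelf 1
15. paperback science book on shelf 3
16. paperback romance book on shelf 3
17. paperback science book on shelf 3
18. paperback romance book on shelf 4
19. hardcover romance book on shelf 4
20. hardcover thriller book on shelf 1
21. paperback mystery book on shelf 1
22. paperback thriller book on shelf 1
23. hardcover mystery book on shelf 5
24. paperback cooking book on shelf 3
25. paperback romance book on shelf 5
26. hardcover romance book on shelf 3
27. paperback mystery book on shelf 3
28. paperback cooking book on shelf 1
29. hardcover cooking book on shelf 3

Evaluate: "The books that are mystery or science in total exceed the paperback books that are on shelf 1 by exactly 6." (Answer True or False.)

True

There are 11 books that are mystery or science.
There are 5 paperback books on shelf 1.
The claim requires 11 − 5 (= 6) to equal 6, which holds.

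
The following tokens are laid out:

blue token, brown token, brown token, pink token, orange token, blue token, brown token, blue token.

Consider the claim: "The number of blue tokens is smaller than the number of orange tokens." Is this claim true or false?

False

There are 3 blue tokens.
There is 1 orange token.
The claim requires 3 < 1, which does not hold.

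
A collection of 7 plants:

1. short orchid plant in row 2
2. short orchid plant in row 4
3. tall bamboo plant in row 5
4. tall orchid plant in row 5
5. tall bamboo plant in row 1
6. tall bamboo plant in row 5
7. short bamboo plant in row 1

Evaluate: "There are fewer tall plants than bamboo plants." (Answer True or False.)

There are 4 tall plants.
There are 4 bamboo plants.
The claim requires 4 < 4, which does not hold.

False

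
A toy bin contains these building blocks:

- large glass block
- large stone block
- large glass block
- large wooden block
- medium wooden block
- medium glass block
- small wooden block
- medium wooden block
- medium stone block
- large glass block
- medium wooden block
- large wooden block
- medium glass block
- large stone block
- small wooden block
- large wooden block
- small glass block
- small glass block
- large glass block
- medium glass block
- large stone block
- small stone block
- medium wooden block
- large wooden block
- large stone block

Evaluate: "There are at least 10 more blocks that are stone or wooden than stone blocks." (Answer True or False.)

There are 16 blocks that are stone or wooden.
There are 6 stone blocks.
The claim requires 16 − 6 = 10 ≥ 10, which holds.

True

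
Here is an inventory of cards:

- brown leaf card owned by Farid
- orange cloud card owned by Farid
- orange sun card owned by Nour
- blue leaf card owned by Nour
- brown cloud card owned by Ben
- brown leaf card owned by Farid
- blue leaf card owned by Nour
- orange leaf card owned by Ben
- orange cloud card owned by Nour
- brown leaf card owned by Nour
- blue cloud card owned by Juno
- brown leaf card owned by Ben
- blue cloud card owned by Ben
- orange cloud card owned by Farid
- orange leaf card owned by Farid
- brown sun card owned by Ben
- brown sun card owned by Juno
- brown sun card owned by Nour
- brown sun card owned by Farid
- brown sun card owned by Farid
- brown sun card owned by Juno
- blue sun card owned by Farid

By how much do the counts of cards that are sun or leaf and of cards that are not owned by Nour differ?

cards that are sun or leaf: 16. cards that are not owned by Nour: 16.
|16 − 16| = 16 − 16 = 0.

0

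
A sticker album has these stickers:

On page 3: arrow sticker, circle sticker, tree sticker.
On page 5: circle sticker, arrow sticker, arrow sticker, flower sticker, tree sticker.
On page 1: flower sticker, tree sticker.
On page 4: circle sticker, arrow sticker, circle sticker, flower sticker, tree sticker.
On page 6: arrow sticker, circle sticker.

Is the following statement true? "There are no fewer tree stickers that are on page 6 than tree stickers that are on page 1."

False

tree stickers on page 6: 0.
tree stickers on page 1: 1.
The claim requires 0 ≥ 1, which does not hold.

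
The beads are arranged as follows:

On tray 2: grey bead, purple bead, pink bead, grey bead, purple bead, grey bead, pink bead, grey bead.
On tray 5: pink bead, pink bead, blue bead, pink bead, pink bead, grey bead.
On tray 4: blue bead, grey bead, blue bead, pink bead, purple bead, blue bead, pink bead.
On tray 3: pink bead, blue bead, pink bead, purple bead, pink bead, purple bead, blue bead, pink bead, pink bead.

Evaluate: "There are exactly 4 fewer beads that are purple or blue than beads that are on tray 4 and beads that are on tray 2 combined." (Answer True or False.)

There are 11 beads that are purple or blue.
beads on tray 4: 7; beads on tray 2: 8; combined: 7 + 8 = 15.
The claim requires 15 − 11 (= 4) to equal 4, which holds.

True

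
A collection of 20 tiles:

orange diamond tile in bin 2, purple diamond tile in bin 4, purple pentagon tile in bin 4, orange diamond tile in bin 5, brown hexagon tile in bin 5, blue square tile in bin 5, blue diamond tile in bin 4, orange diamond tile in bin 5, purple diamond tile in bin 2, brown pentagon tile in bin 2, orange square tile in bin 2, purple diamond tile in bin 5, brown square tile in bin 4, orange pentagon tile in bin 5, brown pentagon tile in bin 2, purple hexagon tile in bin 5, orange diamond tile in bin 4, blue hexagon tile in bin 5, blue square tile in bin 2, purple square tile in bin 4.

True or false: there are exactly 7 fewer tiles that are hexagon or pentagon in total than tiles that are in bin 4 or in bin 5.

True

tiles that are hexagon or pentagon: 7.
tiles in bin 4 or in bin 5: 14.
The claim requires 14 − 7 (= 7) to equal 7, which holds.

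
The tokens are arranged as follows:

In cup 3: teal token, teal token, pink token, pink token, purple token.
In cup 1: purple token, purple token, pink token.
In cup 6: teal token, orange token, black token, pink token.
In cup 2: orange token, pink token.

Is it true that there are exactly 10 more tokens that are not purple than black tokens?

|tokens that are not purple| = 11.
|black tokens| = 1.
The claim requires 11 − 1 (= 10) to equal 10, which holds.

True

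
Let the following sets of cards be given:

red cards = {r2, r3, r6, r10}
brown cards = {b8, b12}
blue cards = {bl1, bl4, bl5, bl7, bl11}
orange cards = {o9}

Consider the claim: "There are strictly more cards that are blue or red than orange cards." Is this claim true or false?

True

cards that are blue or red: 9.
orange cards: 1.
The claim requires 9 > 1, which holds.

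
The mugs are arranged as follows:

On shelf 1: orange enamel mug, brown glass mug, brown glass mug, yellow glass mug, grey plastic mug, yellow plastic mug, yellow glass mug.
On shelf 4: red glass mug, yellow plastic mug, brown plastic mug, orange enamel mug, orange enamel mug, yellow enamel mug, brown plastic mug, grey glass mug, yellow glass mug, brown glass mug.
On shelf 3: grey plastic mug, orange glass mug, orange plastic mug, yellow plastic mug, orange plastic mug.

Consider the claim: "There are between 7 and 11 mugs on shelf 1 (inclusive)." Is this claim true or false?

mugs on shelf 1: 7.
The claim requires 7 ≤ 7 ≤ 11, which holds.

True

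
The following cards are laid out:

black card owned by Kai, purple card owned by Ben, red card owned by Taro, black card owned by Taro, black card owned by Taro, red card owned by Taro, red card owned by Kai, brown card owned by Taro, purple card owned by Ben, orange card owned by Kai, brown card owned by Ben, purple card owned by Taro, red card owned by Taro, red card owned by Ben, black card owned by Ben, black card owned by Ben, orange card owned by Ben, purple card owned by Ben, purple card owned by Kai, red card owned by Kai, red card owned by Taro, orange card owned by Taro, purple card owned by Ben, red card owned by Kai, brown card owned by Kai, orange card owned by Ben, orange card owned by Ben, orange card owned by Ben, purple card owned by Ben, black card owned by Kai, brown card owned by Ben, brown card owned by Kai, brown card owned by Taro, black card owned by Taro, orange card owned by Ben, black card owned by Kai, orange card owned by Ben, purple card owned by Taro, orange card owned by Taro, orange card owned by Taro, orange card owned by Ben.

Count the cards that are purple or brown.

brown: 6; purple: 8; together 6 + 8 = 14.

14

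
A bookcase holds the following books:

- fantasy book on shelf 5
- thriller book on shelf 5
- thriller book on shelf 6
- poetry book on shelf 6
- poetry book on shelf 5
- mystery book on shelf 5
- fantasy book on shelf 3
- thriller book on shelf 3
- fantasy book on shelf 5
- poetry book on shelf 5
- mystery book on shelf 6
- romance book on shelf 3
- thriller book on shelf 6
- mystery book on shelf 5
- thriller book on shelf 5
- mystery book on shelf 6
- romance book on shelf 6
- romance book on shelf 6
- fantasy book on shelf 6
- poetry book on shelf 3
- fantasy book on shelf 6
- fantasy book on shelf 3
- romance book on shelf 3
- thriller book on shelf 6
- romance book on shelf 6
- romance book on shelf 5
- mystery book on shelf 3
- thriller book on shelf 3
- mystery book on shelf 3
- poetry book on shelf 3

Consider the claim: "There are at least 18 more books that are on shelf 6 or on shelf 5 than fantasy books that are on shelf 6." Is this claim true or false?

True

books on shelf 6 or on shelf 5: 20.
fantasy books on shelf 6: 2.
The claim requires 20 − 2 = 18 ≥ 18, which holds.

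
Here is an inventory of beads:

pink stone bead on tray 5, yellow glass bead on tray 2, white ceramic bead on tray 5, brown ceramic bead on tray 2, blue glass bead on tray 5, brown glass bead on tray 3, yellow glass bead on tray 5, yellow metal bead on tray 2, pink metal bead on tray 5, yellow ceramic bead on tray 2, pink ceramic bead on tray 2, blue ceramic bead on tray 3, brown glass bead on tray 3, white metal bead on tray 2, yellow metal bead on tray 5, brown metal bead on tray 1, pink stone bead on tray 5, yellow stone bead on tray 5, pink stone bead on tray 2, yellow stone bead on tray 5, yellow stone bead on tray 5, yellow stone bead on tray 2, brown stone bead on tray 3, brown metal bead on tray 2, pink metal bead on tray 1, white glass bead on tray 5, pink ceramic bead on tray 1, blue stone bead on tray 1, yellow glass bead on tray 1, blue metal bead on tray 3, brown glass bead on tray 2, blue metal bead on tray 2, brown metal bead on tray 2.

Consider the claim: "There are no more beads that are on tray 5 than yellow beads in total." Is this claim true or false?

False

beads on tray 5: 11.
yellow beads: 10.
The claim requires 11 ≤ 10, which does not hold.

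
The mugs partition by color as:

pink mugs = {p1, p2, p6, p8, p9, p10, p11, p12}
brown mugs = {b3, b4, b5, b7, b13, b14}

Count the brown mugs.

6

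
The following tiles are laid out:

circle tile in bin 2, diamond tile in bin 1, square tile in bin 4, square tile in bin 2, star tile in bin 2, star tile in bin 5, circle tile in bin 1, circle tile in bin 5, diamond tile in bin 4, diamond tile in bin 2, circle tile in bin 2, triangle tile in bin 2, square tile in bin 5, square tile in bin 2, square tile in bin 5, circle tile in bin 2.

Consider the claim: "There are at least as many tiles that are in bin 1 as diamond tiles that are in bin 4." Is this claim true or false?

tiles in bin 1: 2.
diamond tiles in bin 4: 1.
The claim requires 2 ≥ 1, which holds.

True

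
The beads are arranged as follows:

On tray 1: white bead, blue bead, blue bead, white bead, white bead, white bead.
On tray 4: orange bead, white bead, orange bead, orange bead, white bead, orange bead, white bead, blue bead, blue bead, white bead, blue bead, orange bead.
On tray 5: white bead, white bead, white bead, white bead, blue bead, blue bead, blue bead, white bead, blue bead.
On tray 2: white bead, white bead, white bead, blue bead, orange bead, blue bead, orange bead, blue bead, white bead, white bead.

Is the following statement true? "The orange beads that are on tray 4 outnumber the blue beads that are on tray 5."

orange beads on tray 4: 5.
blue beads on tray 5: 4.
The claim requires 5 > 4, which holds.

True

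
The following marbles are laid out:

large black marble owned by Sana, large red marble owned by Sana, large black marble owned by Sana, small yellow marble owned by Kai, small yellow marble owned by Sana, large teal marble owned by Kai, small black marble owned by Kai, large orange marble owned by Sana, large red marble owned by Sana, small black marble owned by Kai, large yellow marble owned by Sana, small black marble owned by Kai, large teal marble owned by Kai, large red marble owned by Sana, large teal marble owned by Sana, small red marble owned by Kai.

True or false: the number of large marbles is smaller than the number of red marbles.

|large marbles| = 10.
|red marbles| = 4.
The claim requires 10 < 4, which does not hold.

False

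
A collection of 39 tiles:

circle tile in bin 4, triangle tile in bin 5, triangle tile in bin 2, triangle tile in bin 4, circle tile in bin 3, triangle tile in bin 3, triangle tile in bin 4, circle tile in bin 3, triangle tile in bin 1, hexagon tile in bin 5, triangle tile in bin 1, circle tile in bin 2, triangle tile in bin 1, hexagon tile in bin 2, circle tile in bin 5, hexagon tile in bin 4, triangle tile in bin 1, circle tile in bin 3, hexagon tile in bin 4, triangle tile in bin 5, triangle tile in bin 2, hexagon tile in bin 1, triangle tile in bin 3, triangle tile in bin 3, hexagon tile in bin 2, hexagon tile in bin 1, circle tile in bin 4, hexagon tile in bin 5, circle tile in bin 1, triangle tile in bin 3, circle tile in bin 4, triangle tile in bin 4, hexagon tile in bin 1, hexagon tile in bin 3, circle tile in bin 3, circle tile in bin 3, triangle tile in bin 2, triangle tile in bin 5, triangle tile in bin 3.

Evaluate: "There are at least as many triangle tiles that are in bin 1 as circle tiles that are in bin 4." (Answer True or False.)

|triangle tiles in bin 1| = 4.
|circle tiles in bin 4| = 3.
The claim requires 4 ≥ 3, which holds.

True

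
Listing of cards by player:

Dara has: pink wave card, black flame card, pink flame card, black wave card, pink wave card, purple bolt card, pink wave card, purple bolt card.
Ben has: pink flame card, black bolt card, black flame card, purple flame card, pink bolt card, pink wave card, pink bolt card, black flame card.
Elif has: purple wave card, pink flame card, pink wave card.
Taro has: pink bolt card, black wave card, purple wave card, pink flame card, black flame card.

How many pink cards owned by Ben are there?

4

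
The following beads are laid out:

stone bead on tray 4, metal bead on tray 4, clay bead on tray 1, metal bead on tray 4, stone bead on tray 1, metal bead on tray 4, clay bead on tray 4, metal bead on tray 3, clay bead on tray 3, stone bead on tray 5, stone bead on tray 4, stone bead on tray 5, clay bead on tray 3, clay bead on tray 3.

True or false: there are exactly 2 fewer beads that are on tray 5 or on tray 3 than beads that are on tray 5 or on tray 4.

True

There are 6 beads on tray 5 or on tray 3.
There are 8 beads on tray 5 or on tray 4.
The claim requires 8 − 6 (= 2) to equal 2, which holds.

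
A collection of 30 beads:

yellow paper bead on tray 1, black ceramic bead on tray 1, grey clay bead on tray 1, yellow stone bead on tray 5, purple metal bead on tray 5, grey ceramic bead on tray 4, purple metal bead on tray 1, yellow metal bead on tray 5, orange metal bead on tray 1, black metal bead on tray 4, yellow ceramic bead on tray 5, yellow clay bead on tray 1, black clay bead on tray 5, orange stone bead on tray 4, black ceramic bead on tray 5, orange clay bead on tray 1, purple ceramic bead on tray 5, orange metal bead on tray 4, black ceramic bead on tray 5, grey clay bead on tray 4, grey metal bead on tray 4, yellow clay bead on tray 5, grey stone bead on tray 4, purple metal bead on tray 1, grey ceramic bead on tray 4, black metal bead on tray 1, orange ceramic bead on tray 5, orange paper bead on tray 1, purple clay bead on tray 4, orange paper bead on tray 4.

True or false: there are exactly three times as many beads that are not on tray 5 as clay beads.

False

There are 20 beads that are not on tray 5.
There are 7 clay beads.
The claim requires 20 = 3 × 7 = 21, which does not hold.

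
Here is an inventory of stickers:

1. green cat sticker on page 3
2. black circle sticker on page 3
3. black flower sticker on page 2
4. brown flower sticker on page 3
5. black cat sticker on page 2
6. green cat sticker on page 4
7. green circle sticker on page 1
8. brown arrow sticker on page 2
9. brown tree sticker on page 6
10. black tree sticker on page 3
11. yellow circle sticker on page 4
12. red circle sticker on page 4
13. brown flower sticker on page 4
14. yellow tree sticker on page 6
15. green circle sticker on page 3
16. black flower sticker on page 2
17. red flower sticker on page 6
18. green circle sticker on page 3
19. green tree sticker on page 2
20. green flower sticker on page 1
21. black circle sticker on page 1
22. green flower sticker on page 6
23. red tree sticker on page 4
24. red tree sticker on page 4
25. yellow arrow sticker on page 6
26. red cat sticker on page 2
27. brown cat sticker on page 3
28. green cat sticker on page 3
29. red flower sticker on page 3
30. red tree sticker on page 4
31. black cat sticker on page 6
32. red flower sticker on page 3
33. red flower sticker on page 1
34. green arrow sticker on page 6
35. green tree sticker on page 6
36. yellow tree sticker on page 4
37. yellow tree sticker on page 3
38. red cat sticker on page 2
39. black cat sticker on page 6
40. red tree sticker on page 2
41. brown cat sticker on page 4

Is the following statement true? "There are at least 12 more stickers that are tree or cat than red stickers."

|stickers that are tree or cat| = 21.
|red stickers| = 11.
The claim requires 21 − 11 = 10 ≥ 12, which does not hold.

False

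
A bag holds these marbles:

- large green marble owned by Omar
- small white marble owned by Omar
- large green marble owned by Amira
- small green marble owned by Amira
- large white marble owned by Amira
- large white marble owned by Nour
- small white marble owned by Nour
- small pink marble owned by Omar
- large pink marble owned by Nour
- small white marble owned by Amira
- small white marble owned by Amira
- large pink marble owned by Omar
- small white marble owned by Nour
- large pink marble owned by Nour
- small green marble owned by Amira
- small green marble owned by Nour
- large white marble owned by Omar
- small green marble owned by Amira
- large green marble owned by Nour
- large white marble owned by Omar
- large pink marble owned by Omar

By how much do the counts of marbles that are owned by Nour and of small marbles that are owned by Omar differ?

marbles owned by Nour: 7. small marbles owned by Omar: 2.
|7 − 2| = 7 − 2 = 5.

5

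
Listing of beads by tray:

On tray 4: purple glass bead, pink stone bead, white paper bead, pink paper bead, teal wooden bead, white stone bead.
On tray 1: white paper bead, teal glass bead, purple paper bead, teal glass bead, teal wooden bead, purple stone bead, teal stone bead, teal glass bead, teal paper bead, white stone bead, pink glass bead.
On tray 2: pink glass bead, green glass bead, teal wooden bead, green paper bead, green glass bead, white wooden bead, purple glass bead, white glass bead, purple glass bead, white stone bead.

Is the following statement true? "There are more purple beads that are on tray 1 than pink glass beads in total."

purple beads on tray 1: 2.
pink glass beads: 2.
The claim requires 2 > 2, which does not hold.

False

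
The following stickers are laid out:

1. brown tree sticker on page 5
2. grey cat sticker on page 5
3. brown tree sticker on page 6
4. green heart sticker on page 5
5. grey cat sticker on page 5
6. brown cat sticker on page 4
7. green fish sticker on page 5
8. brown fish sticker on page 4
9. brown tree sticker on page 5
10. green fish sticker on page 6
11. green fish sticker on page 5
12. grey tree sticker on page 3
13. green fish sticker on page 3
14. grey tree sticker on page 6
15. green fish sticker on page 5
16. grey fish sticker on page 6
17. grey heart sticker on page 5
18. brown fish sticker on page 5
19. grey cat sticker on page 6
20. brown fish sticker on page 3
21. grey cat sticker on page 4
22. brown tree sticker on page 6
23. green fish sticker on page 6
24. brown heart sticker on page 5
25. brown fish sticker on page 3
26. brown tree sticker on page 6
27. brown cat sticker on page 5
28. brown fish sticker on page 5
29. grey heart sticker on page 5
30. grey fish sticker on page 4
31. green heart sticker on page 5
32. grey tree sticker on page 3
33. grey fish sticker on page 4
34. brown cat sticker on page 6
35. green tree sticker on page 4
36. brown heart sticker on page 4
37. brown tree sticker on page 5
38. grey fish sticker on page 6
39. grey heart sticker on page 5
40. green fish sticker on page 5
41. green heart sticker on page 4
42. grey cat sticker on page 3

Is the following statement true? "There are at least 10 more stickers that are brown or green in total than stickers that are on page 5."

|stickers that are brown or green| = 27.
|stickers on page 5| = 18.
The claim requires 27 − 18 = 9 ≥ 10, which does not hold.

False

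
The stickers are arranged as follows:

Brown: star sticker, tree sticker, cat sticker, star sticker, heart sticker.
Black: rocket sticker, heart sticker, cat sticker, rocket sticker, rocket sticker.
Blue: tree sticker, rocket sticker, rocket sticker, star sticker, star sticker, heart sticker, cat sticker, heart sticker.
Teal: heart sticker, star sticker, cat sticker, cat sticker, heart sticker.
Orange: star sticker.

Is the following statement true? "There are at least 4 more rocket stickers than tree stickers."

There are 5 rocket stickers.
There are 2 tree stickers.
The claim requires 5 − 2 = 3 ≥ 4, which does not hold.

False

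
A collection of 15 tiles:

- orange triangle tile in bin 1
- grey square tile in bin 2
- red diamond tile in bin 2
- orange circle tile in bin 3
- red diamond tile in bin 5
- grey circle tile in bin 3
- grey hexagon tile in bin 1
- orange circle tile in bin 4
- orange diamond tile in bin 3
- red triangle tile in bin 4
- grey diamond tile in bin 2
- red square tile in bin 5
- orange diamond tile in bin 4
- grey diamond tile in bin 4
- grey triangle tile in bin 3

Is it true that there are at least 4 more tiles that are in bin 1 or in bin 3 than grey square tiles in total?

tiles in bin 1 or in bin 3: 6.
grey square tiles: 1.
The claim requires 6 − 1 = 5 ≥ 4, which holds.

True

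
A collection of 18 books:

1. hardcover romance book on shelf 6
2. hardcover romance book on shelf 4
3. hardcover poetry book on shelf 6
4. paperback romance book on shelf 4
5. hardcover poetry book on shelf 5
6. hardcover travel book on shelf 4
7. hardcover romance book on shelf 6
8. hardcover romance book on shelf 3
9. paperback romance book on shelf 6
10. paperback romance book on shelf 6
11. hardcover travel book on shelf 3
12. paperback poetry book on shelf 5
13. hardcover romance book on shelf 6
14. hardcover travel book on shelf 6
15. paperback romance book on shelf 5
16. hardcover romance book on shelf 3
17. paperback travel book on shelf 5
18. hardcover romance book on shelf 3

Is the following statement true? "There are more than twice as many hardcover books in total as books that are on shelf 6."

hardcover books: 12.
books on shelf 6: 7.
The claim requires 12 > 2 × 7 = 14, which does not hold.

False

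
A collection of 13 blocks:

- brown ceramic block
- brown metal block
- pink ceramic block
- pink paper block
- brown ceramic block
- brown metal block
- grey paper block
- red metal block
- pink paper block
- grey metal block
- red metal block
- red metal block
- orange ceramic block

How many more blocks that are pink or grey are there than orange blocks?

4

blocks that are pink or grey: 5.
orange blocks: 1.
5 − 1 = 4.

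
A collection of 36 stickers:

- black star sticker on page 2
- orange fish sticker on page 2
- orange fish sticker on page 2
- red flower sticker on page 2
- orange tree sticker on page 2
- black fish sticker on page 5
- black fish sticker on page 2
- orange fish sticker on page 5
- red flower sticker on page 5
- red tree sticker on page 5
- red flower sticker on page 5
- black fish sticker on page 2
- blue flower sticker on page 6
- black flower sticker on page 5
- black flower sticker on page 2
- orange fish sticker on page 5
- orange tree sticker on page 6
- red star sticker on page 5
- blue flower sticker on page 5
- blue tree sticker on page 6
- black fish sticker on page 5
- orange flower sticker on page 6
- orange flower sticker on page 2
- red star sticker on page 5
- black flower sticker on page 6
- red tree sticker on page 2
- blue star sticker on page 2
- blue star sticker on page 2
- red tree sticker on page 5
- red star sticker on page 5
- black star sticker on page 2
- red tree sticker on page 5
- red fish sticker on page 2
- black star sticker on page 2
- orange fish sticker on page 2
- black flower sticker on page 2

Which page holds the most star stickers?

Counts by page (restricted to star stickers): page 2→5, page 5→3, page 6→0.
The maximum is 5, held uniquely by page 2.

page 2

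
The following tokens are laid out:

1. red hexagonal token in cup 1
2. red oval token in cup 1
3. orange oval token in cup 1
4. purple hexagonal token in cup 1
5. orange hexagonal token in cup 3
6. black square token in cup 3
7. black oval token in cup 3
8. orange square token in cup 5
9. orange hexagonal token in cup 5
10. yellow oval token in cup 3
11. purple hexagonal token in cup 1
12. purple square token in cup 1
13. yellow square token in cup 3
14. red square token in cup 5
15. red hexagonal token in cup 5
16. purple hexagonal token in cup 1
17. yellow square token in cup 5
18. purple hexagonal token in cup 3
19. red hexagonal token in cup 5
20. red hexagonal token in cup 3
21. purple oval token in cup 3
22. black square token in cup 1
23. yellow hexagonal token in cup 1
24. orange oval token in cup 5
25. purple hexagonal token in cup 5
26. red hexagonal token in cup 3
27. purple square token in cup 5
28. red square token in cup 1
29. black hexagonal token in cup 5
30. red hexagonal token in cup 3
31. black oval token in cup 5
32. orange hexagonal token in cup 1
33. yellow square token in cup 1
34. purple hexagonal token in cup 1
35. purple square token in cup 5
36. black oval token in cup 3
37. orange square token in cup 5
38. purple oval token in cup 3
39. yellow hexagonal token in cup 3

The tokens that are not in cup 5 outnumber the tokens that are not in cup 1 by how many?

0

tokens that are not in cup 5: 26.
tokens that are not in cup 1: 26.
26 − 26 = 0.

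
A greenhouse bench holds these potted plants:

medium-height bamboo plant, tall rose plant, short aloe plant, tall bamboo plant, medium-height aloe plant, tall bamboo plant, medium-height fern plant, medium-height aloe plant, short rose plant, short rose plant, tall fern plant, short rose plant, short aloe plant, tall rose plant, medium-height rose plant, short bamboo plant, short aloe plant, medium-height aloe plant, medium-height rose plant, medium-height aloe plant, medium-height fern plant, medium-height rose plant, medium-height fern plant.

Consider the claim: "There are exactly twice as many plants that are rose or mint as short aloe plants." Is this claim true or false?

False

plants that are rose or mint: 8.
short aloe plants: 3.
The claim requires 8 = 2 × 3 = 6, which does not hold.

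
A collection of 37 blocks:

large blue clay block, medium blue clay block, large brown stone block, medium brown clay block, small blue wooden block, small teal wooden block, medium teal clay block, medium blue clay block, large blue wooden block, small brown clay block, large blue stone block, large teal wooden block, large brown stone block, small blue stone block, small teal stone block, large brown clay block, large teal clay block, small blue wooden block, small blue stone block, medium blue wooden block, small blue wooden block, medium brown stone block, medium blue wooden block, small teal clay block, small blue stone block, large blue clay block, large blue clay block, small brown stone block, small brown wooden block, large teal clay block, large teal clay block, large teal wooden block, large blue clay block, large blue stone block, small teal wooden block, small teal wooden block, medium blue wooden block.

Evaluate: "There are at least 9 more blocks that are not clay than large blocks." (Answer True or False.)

False

|blocks that are not clay| = 23.
|large blocks| = 15.
The claim requires 23 − 15 = 8 ≥ 9, which does not hold.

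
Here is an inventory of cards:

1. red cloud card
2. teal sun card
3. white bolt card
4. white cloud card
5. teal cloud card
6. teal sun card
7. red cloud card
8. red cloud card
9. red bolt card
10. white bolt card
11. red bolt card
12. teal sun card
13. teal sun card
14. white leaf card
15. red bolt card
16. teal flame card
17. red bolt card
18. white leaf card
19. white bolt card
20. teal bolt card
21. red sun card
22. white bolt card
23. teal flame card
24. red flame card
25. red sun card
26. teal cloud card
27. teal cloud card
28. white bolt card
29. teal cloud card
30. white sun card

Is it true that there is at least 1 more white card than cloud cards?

There are 9 white cards.
There are 8 cloud cards.
The claim requires 9 − 8 = 1 ≥ 1, which holds.

True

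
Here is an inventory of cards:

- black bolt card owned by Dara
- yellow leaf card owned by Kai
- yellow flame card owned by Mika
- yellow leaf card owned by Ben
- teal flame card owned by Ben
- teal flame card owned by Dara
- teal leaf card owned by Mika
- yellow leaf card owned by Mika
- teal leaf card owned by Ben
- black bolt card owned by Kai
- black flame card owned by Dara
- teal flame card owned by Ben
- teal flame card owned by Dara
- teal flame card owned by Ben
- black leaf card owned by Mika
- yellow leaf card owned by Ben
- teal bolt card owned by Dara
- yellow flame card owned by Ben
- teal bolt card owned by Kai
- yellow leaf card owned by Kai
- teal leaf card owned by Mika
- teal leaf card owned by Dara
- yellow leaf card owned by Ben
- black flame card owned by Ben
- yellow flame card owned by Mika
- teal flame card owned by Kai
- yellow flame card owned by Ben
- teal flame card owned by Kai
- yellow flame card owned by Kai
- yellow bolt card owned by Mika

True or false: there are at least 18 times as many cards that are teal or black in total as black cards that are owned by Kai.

cards that are teal or black: 18.
black cards owned by Kai: 1.
The claim requires 18 ≥ 18 × 1 = 18, which holds.

True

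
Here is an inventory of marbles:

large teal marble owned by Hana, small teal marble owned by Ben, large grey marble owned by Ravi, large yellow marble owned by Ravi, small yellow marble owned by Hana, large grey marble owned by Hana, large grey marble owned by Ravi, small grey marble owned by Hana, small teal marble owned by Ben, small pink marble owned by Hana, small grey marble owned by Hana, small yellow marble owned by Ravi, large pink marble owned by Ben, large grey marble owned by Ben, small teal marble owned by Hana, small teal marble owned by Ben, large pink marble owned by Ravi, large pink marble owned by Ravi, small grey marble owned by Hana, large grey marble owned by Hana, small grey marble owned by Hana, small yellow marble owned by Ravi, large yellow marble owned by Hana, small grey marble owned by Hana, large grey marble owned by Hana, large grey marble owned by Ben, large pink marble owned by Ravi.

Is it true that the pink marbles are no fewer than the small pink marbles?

There are 5 pink marbles.
There is 1 small pink marble.
The claim requires 5 ≥ 1, which holds.

True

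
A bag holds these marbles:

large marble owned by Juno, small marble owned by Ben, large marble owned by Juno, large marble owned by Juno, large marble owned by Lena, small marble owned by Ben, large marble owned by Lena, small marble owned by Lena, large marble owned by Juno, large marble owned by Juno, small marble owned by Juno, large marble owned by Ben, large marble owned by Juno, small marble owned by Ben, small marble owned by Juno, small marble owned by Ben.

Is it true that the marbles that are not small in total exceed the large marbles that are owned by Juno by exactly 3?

There are 9 marbles that are not small.
Count of large marbles owned by Juno: 6.
The claim requires 9 − 6 (= 3) to equal 3, which holds.

True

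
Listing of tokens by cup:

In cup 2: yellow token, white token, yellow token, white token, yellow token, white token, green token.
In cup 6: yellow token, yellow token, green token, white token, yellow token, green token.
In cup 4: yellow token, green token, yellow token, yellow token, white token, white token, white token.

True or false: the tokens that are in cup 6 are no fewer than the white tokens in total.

False

tokens in cup 6: 6.
white tokens: 7.
The claim requires 6 ≥ 7, which does not hold.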